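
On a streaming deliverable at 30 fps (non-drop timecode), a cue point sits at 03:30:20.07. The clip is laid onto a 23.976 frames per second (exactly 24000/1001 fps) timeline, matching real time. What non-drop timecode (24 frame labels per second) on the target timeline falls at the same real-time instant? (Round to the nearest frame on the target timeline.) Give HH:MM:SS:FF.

03:30:07:15

Source frame index: (3×3600 + 30×60 + 20) × 30 + 7 = 378607.
Real time: 378607 / (30) = 378607/30 s.
Target frame: (378607/30) × (24000/1001) = 302885600/1001 ≈ 302583.017 → 302583.
At 24 labels/s: frame 302583 → 03:30:07:15.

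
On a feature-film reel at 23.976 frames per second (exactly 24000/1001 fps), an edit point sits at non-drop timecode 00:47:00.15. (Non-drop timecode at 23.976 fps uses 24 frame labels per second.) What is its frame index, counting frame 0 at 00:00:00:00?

Total seconds to the label: (0 × 3600 + 47 × 60 + 0) = 2820.
Frame index = 2820 × 24 + 15 = 67695.

67695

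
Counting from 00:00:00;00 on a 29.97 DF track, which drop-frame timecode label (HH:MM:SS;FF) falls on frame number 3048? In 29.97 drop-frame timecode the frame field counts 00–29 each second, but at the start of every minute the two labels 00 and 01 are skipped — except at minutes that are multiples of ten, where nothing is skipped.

Each 10-minute DF block holds 10 × 60 × 30 − 9 × 2 = 17982 frames. 3048 ÷ 17982 → 0 full blocks, remainder 3048.
Within the partial block the first minute is 1800 frames and each further minute 1798, so 1 further minute boundary passed. Total skipped labels = 18 × 0 + 2 × 1 = 2.
Non-drop label index = 3048 + 2 = 3050; at 30 labels/s that is 00:01:41:20, i.e. DF 00:01:41;20.

00:01:41;20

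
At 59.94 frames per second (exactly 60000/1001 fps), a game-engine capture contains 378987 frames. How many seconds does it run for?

6322.76645 seconds

Running time = 378987 / (60000/1001) = 6322.76645 s.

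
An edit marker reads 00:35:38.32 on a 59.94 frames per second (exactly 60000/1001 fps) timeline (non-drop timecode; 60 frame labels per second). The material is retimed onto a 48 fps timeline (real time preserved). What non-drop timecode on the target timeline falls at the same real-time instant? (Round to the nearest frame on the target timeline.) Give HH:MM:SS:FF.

00:35:40:32

Source frame index: (0×3600 + 35×60 + 38) × 60 + 32 = 128312.
Real time: 128312 / (60000/1001) = 16055039/7500 s.
Target frame: (16055039/7500) × (48) = 64220156/625 ≈ 102752.250 → 102752.
At 48 labels/s: frame 102752 → 00:35:40:32.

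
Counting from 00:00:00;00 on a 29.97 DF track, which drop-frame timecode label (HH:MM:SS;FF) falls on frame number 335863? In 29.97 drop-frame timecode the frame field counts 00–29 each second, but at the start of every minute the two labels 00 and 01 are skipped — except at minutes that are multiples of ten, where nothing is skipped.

03:06:46;19

Ten DF minutes hold 17982 frames, so frame 335863 lies in block 18 (frames 323676–341657) with 12187 frames into that block.
The block's first minute is 1800 frames and the rest 1798 each; 12187 frames reaches minute 6, so 18 × 18 + 6 × 2 = 336 labels have been skipped so far.
Adding those back, label number 335863 + 336 = 336199 at 30 labels/s is 11206 s + 19 f = 3 h 6 min 46 s frame 19, i.e. 03:06:46;19.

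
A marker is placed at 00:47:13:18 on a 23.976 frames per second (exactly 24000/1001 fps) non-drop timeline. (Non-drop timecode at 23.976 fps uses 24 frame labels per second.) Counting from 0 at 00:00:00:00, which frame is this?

68010

Total seconds to the label: (0 × 3600 + 47 × 60 + 13) = 2833.
Frame index = 2833 × 24 + 18 = 68010.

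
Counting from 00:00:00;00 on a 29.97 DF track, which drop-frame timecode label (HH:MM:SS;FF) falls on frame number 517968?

04:48:02;28

Ten DF minutes hold 17982 frames, so frame 517968 lies in block 28 (frames 503496–521477) with 14472 frames into that block.
The block's first minute is 1800 frames and the rest 1798 each; 14472 frames reaches minute 8, so 28 × 18 + 8 × 2 = 520 labels have been skipped so far.
Adding those back, label number 517968 + 520 = 518488 at 30 labels/s is 17282 s + 28 f = 4 h 48 min 2 s frame 28, i.e. 04:48:02;28.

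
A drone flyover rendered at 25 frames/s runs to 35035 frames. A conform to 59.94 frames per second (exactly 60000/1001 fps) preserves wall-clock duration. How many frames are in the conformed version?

Target frames = source frames × (target rate / source rate) = 35035 × (60000/1001)/(25) = 35035 × 2400/1001 = 84000.

84000 frames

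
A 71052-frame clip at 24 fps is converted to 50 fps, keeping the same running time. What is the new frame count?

Target frames = source frames × (target rate / source rate) = 71052 × (50)/(24) = 71052 × 25/12 = 148025.

148025 frames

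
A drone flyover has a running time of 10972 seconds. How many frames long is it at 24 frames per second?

263328 frames

Frames = 10972 × 24 = 263328.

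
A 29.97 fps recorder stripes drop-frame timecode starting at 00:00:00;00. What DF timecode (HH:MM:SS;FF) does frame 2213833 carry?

20:31:08;09

Ten DF minutes hold 17982 frames, so frame 2213833 lies in block 123 (frames 2211786–2229767) with 2047 frames into that block.
The block's first minute is 1800 frames and the rest 1798 each; 2047 frames reaches minute 1, so 123 × 18 + 1 × 2 = 2216 labels have been skipped so far.
Adding those back, label number 2213833 + 2216 = 2216049 at 30 labels/s is 73868 s + 9 f = 20 h 31 min 8 s frame 9, i.e. 20:31:08;09.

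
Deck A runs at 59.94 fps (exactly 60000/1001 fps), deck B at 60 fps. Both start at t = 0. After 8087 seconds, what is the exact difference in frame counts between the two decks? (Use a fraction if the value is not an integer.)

485220/1001 frames

A emits 60000/1001 × 8087 = 485220000/1001 frames; B emits 60 × 8087 = 485220.
Difference = 485220/1001 frames (≈ 484.7353); B is ahead of A.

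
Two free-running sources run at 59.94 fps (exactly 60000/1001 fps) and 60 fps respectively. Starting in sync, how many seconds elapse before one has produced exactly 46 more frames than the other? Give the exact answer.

23023/30 seconds

The gap grows by |60 − 60000/1001| = 60/1001 frames per second.
Time for a 46-frame gap: 46 ÷ (60/1001) = 23023/30 s.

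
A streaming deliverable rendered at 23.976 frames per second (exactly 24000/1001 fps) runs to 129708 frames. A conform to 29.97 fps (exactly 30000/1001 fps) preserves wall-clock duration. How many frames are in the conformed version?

Target frames = source frames × (target rate / source rate) = 129708 × (30000/1001)/(24000/1001) = 129708 × 5/4 = 162135.

162135 frames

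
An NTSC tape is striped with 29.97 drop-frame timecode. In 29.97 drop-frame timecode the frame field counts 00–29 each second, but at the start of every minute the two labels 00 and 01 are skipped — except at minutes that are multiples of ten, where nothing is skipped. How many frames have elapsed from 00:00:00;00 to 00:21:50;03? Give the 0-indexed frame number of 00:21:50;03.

39265

As if non-drop at 30 labels/s: (0 × 3600 + 21 × 60 + 50) × 30 + 3 = 39303.
Minute boundaries passed: 21; those not divisible by 10: 21 − 2 = 19; dropped labels = 2 × 19 = 38.
Actual frame index = 39303 − 38 = 39265.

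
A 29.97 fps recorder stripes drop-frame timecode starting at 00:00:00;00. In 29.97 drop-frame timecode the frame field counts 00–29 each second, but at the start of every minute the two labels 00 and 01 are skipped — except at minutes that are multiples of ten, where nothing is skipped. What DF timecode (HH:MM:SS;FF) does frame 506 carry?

00:00:16;26

Each 10-minute DF block holds 10 × 60 × 30 − 9 × 2 = 17982 frames. 506 ÷ 17982 → 0 full blocks, remainder 506.
Within the partial block the first minute is 1800 frames and each further minute 1798, so 0 further minute boundaries passed. Total skipped labels = 18 × 0 + 2 × 0 = 0.
Non-drop label index = 506 + 0 = 506; at 30 labels/s that is 00:00:16:26, i.e. DF 00:00:16;26.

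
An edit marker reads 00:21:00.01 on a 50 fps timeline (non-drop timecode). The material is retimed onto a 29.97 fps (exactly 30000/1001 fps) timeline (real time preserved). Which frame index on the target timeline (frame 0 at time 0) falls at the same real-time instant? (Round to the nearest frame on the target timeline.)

Source frame index: (0×3600 + 21×60 + 0) × 50 + 1 = 63001.
Real time: 63001 / (50) = 63001/50 s.
Target frame: (63001/50) × (30000/1001) = 37800600/1001 ≈ 37762.837 → 37763.

frame 37763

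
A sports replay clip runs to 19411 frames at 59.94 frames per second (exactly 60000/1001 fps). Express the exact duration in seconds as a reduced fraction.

Running time = 19411 ÷ (60000/1001) = 19411 × 1001/60000 = 19430411/60000 s.

19430411/60000 seconds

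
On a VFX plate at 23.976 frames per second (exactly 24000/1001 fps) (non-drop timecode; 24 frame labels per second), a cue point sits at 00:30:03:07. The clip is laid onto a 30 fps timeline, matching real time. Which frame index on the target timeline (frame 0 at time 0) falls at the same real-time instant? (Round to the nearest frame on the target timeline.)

Source frame index: (0×3600 + 30×60 + 3) × 24 + 7 = 43279.
Real time: 43279 / (24000/1001) = 43322279/24000 s.
Target frame: (43322279/24000) × (30) = 43322279/800 ≈ 54152.849 → 54153.

frame 54153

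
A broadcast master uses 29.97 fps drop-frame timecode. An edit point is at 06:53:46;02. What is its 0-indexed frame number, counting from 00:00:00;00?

744038

Complete 10-minute blocks: 41, each 17982 frames → 737262.
Remaining 3 whole minutes in the current block: 1800 + 2 × 1798 = 5396 frames.
Within the current minute: 46 × 30 + 2 − 2 = 1380 (labels ;00/;01 skipped at this minute). Total = 737262 + 5396 + 1380 = 744038.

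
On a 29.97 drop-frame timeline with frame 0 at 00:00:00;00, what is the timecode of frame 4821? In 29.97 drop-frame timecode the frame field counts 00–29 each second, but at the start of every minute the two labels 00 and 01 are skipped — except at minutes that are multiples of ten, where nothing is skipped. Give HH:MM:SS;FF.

Each 10-minute DF block holds 10 × 60 × 30 − 9 × 2 = 17982 frames. 4821 ÷ 17982 → 0 full blocks, remainder 4821.
Within the partial block the first minute is 1800 frames and each further minute 1798, so 2 further minute boundaries passed. Total skipped labels = 18 × 0 + 2 × 2 = 4.
Non-drop label index = 4821 + 4 = 4825; at 30 labels/s that is 00:02:40:25, i.e. DF 00:02:40;25.

00:02:40;25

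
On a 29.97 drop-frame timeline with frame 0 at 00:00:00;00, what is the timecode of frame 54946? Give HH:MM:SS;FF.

Each 10-minute DF block holds 10 × 60 × 30 − 9 × 2 = 17982 frames. 54946 ÷ 17982 → 3 full blocks, remainder 1000.
Within the partial block the first minute is 1800 frames and each further minute 1798, so 0 further minute boundaries passed. Total skipped labels = 18 × 3 + 2 × 0 = 54.
Non-drop label index = 54946 + 54 = 55000; at 30 labels/s that is 00:30:33:10, i.e. DF 00:30:33;10.

00:30:33;10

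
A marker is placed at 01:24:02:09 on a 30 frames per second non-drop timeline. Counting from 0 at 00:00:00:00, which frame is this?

frame 151269

Total seconds to the label: (1 × 3600 + 24 × 60 + 2) = 5042.
Frame index = 5042 × 30 + 9 = 151269.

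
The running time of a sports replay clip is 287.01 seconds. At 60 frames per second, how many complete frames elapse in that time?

Frames = 287.01 × 60 = 86103/5 ≈ 17220.6000.
Complete frames: 17220.

17220 frames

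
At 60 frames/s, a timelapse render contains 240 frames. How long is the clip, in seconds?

4 seconds

Running time = 240 / (60) = 4 s.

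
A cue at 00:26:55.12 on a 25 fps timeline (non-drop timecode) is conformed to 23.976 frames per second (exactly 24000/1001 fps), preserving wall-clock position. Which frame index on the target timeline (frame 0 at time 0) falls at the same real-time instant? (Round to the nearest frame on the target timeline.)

Source frame index: (0×3600 + 26×60 + 55) × 25 + 12 = 40387.
Real time: 40387 / (25) = 40387/25 s.
Target frame: (40387/25) × (24000/1001) = 38771520/1001 ≈ 38732.787 → 38733.

frame 38733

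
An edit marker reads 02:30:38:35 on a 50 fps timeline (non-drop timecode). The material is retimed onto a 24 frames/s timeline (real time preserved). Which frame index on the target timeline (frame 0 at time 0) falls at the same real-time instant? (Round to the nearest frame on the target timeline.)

frame 216929

Source frame index: (2×3600 + 30×60 + 38) × 50 + 35 = 451935.
Real time: 451935 / (50) = 90387/10 s.
Target frame: (90387/10) × (24) = 1084644/5 ≈ 216928.800 → 216929.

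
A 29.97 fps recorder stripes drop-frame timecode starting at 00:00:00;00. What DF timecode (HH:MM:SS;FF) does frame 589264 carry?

05:27:41;24

Ten DF minutes hold 17982 frames, so frame 589264 lies in block 32 (frames 575424–593405) with 13840 frames into that block.
The block's first minute is 1800 frames and the rest 1798 each; 13840 frames reaches minute 7, so 32 × 18 + 7 × 2 = 590 labels have been skipped so far.
Adding those back, label number 589264 + 590 = 589854 at 30 labels/s is 19661 s + 24 f = 5 h 27 min 41 s frame 24, i.e. 05:27:41;24.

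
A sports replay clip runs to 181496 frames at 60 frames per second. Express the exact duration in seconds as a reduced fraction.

Running time = 181496 ÷ (60) = 181496 × 1/60 = 45374/15 s.

45374/15 seconds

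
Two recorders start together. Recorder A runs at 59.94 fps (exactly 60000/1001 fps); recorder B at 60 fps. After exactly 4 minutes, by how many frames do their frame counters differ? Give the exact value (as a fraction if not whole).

4 min = 240 s.
A emits 60000/1001 × 240 = 14400000/1001 frames; B emits 60 × 240 = 14400.
Difference = 14400/1001 frames (≈ 14.3856); B is ahead of A.

14400/1001 frames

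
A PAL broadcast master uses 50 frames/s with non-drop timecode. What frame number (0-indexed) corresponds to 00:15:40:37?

47037

Total seconds to the label: (0 × 3600 + 15 × 60 + 40) = 940.
Frame index = 940 × 50 + 37 = 47037.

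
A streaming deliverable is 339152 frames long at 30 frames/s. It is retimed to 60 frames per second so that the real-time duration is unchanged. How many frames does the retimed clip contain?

678304 frames

Target frames = source frames × (target rate / source rate) = 339152 × (60)/(30) = 339152 × 2 = 678304.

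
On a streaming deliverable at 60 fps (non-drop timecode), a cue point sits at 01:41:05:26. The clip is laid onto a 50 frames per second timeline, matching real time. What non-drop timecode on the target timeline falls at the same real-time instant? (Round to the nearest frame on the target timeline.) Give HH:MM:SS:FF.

Source frame index: (1×3600 + 41×60 + 5) × 60 + 26 = 363926.
Real time: 363926 / (60) = 181963/30 s.
Target frame: (181963/30) × (50) = 909815/3 ≈ 303271.667 → 303272.
At 50 labels/s: frame 303272 → 01:41:05:22.

01:41:05:22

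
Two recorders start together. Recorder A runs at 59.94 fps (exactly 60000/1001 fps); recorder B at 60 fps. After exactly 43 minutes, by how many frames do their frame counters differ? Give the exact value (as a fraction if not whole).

43 min = 2580 s.
A emits 60000/1001 × 2580 = 154800000/1001 frames; B emits 60 × 2580 = 154800.
Difference = 154800/1001 frames (≈ 154.6454); B is ahead of A.

154800/1001 frames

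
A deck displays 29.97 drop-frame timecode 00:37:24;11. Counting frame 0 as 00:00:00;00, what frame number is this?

As if non-drop at 30 labels/s: (0 × 3600 + 37 × 60 + 24) × 30 + 11 = 67331.
Minute boundaries passed: 37; those not divisible by 10: 37 − 3 = 34; dropped labels = 2 × 34 = 68.
Actual frame index = 67331 − 68 = 67263.

67263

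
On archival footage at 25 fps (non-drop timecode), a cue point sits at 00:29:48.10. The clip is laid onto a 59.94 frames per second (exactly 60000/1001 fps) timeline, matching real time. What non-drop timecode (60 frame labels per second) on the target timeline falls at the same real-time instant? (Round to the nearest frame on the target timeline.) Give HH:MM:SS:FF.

00:29:46:37

Source frame index: (0×3600 + 29×60 + 48) × 25 + 10 = 44710.
Real time: 44710 / (25) = 8942/5 s.
Target frame: (8942/5) × (60000/1001) = 107304000/1001 ≈ 107196.803 → 107197.
At 60 labels/s: frame 107197 → 00:29:46:37.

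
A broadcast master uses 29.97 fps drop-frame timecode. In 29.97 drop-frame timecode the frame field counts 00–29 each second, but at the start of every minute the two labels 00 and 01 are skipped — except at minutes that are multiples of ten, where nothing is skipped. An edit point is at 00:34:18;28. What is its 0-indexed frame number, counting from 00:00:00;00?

Complete 10-minute blocks: 3, each 17982 frames → 53946.
Remaining 4 whole minutes in the current block: 1800 + 3 × 1798 = 7194 frames.
Within the current minute: 18 × 30 + 28 − 2 = 566 (labels ;00/;01 skipped at this minute). Total = 53946 + 7194 + 566 = 61706.

61706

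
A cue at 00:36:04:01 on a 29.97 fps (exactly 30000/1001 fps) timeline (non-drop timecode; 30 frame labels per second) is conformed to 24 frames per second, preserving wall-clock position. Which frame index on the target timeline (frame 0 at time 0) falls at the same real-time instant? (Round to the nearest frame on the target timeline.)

frame 51989

Source frame index: (0×3600 + 36×60 + 4) × 30 + 1 = 64921.
Real time: 64921 / (30000/1001) = 64985921/30000 s.
Target frame: (64985921/30000) × (24) = 64985921/1250 ≈ 51988.737 → 51989.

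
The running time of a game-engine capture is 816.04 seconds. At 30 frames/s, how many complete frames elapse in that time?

Frames = 816.04 × 30 = 122406/5 ≈ 24481.2000.
Complete frames: 24481.

24481 frames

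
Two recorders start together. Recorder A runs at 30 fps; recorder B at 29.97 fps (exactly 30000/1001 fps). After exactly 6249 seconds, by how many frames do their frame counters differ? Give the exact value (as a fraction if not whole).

A emits 30 × 6249 = 187470 frames; B emits 30000/1001 × 6249 = 187470000/1001.
Difference = 187470/1001 frames (≈ 187.2827); B is behind A.

187470/1001 frames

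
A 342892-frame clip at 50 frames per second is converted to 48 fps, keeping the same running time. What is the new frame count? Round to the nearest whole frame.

Frames at target rate = 342892 × (48) / (50) = 8229408/25 ≈ 329176.320.
Nearest whole frame: 329176.

329176 frames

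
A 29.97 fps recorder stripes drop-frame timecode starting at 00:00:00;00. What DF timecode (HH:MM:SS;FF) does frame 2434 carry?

Each 10-minute DF block holds 10 × 60 × 30 − 9 × 2 = 17982 frames. 2434 ÷ 17982 → 0 full blocks, remainder 2434.
Within the partial block the first minute is 1800 frames and each further minute 1798, so 1 further minute boundary passed. Total skipped labels = 18 × 0 + 2 × 1 = 2.
Non-drop label index = 2434 + 2 = 2436; at 30 labels/s that is 00:01:21:06, i.e. DF 00:01:21;06.

00:01:21;06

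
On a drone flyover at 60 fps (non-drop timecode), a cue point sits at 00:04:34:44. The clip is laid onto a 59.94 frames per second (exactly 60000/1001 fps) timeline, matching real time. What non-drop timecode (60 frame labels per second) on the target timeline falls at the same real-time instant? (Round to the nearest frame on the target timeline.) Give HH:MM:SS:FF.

Source frame index: (0×3600 + 4×60 + 34) × 60 + 44 = 16484.
Real time: 16484 / (60) = 4121/15 s.
Target frame: (4121/15) × (60000/1001) = 1268000/77 ≈ 16467.532 → 16468.
At 60 labels/s: frame 16468 → 00:04:34:28.

00:04:34:28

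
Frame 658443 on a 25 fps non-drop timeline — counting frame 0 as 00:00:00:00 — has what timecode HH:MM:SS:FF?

07:18:57:18

658443 ÷ 25 = 26337 full seconds, remainder 18 frames.
26337 s = 7 h 18 min 57 s.
Timecode: 07:18:57:18.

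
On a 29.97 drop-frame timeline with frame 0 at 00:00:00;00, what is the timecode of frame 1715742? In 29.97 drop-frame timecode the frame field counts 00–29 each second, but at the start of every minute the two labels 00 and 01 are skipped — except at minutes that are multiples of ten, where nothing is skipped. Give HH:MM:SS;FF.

Ten DF minutes hold 17982 frames, so frame 1715742 lies in block 95 (frames 1708290–1726271) with 7452 frames into that block.
The block's first minute is 1800 frames and the rest 1798 each; 7452 frames reaches minute 4, so 95 × 18 + 4 × 2 = 1718 labels have been skipped so far.
Adding those back, label number 1715742 + 1718 = 1717460 at 30 labels/s is 57248 s + 20 f = 15 h 54 min 8 s frame 20, i.e. 15:54:08;20.

15:54:08;20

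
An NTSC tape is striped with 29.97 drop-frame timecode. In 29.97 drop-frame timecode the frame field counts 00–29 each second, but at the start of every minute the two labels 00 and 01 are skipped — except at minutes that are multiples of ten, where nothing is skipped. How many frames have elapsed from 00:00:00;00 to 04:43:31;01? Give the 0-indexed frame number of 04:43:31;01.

509821

As if non-drop at 30 labels/s: (4 × 3600 + 43 × 60 + 31) × 30 + 1 = 510331.
Minute boundaries passed: 283; those not divisible by 10: 283 − 28 = 255; dropped labels = 2 × 255 = 510.
Actual frame index = 510331 − 510 = 509821.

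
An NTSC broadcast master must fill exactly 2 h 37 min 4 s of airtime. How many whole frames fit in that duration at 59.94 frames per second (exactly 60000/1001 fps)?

564875 frames

2 h 37 min 4 s = 9424 s.
Frames = 9424 × 60000/1001 = 565440000/1001 ≈ 564875.1249.
Complete frames: 564875.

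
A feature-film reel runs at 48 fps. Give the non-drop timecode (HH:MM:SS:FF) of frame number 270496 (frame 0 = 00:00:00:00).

270496 ÷ 48 = 5635 full seconds, remainder 16 frames.
5635 s = 1 h 33 min 55 s.
Timecode: 01:33:55:16.

01:33:55:16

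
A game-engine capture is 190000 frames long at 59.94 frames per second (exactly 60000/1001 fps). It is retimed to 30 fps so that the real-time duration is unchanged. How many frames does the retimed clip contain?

Target frames = source frames × (target rate / source rate) = 190000 × (30)/(60000/1001) = 190000 × 1001/2000 = 95095.

95095 frames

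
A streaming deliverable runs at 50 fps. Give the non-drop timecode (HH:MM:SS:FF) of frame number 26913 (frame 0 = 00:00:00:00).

26913 ÷ 50 = 538 full seconds, remainder 13 frames.
538 s = 0 h 8 min 58 s.
Timecode: 00:08:58:13.

00:08:58:13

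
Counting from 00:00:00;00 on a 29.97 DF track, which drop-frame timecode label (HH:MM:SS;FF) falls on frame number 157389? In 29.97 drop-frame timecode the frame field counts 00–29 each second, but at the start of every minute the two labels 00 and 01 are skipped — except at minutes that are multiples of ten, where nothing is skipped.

01:27:31;17

Ten DF minutes hold 17982 frames, so frame 157389 lies in block 8 (frames 143856–161837) with 13533 frames into that block.
The block's first minute is 1800 frames and the rest 1798 each; 13533 frames reaches minute 7, so 8 × 18 + 7 × 2 = 158 labels have been skipped so far.
Adding those back, label number 157389 + 158 = 157547 at 30 labels/s is 5251 s + 17 f = 1 h 27 min 31 s frame 17, i.e. 01:27:31;17.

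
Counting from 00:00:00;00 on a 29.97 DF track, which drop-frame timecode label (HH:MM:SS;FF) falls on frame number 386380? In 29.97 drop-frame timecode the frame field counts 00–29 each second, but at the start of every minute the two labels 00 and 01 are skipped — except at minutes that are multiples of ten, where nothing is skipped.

03:34:52;06

Ten DF minutes hold 17982 frames, so frame 386380 lies in block 21 (frames 377622–395603) with 8758 frames into that block.
The block's first minute is 1800 frames and the rest 1798 each; 8758 frames reaches minute 4, so 21 × 18 + 4 × 2 = 386 labels have been skipped so far.
Adding those back, label number 386380 + 386 = 386766 at 30 labels/s is 12892 s + 6 f = 3 h 34 min 52 s frame 6, i.e. 03:34:52;06.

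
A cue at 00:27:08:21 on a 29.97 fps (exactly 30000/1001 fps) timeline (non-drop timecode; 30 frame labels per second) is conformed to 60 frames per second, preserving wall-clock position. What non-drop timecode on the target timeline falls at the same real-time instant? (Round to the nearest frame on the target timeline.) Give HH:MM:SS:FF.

Source frame index: (0×3600 + 27×60 + 8) × 30 + 21 = 48861.
Real time: 48861 / (30000/1001) = 16303287/10000 s.
Target frame: (16303287/10000) × (60) = 48909861/500 ≈ 97819.722 → 97820.
At 60 labels/s: frame 97820 → 00:27:10:20.

00:27:10:20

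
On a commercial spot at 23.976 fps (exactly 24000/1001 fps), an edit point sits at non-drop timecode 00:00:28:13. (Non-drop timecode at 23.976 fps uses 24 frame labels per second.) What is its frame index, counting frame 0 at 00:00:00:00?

frame 685

Total seconds to the label: (0 × 3600 + 0 × 60 + 28) = 28.
Frame index = 28 × 24 + 13 = 685.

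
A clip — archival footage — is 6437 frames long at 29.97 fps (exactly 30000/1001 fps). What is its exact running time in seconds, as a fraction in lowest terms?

Running time = 6437 ÷ (30000/1001) = 6437 × 1001/30000 = 6443437/30000 s.

6443437/30000 seconds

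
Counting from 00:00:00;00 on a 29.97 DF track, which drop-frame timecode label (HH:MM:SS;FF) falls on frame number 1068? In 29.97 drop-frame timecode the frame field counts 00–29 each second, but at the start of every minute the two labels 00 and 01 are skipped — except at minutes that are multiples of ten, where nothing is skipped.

00:00:35;18

Each 10-minute DF block holds 10 × 60 × 30 − 9 × 2 = 17982 frames. 1068 ÷ 17982 → 0 full blocks, remainder 1068.
Within the partial block the first minute is 1800 frames and each further minute 1798, so 0 further minute boundaries passed. Total skipped labels = 18 × 0 + 2 × 0 = 0.
Non-drop label index = 1068 + 0 = 1068; at 30 labels/s that is 00:00:35:18, i.e. DF 00:00:35;18.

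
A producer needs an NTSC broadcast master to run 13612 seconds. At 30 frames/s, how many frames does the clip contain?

408360 frames

Frames = 13612 × 30 = 408360.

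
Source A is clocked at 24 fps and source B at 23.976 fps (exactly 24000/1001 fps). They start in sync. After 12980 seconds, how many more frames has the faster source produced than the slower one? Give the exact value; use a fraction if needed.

28320/91 frames

A emits 24 × 12980 = 311520 frames; B emits 24000/1001 × 12980 = 28320000/91.
Difference = 28320/91 frames (≈ 311.2088); B is behind A.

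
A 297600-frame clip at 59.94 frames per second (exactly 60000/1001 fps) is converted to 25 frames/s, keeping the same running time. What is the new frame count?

124124 frames

Target frames = source frames × (target rate / source rate) = 297600 × (25)/(60000/1001) = 297600 × 1001/2400 = 124124.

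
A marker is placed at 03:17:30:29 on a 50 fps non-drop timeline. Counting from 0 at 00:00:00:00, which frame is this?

592529

Total seconds to the label: (3 × 3600 + 17 × 60 + 30) = 11850.
Frame index = 11850 × 50 + 29 = 592529.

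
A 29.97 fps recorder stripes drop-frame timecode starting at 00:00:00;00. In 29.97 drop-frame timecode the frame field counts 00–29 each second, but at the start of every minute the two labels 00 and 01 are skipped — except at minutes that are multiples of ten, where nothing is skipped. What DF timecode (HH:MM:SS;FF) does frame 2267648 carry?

21:01:03;28

Each 10-minute DF block holds 10 × 60 × 30 − 9 × 2 = 17982 frames. 2267648 ÷ 17982 → 126 full blocks, remainder 1916.
Within the partial block the first minute is 1800 frames and each further minute 1798, so 1 further minute boundary passed. Total skipped labels = 18 × 126 + 2 × 1 = 2270.
Non-drop label index = 2267648 + 2270 = 2269918; at 30 labels/s that is 21:01:03:28, i.e. DF 21:01:03;28.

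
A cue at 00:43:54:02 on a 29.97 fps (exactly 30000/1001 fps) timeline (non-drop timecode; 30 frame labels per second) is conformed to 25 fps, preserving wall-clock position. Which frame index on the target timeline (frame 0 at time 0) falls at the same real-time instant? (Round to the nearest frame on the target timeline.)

frame 65918

Source frame index: (0×3600 + 43×60 + 54) × 30 + 2 = 79022.
Real time: 79022 / (30000/1001) = 39550511/15000 s.
Target frame: (39550511/15000) × (25) = 39550511/600 ≈ 65917.518 → 65918.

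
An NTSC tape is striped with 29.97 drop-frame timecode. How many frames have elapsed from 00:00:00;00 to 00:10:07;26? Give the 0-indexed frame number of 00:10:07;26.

As if non-drop at 30 labels/s: (0 × 3600 + 10 × 60 + 7) × 30 + 26 = 18236.
Minute boundaries passed: 10; those not divisible by 10: 10 − 1 = 9; dropped labels = 2 × 9 = 18.
Actual frame index = 18236 − 18 = 18218.

18218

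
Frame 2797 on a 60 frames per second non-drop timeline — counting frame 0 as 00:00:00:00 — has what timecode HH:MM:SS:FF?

00:00:46:37

2797 ÷ 60 = 46 full seconds, remainder 37 frames.
46 s = 0 h 0 min 46 s.
Timecode: 00:00:46:37.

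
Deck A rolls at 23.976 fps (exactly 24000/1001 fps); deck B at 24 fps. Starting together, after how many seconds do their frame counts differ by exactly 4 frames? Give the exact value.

1001/6 seconds

The gap grows by |24 − 24000/1001| = 24/1001 frames per second.
Time for a 4-frame gap: 4 ÷ (24/1001) = 1001/6 s.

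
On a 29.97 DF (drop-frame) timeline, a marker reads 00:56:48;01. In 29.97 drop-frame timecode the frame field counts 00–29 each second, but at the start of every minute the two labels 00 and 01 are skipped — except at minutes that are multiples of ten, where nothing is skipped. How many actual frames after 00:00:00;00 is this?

102139

Complete 10-minute blocks: 5, each 17982 frames → 89910.
Remaining 6 whole minutes in the current block: 1800 + 5 × 1798 = 10790 frames.
Within the current minute: 48 × 30 + 1 − 2 = 1439 (labels ;00/;01 skipped at this minute). Total = 89910 + 10790 + 1439 = 102139.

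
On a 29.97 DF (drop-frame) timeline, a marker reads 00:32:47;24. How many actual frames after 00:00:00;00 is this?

58976

As if non-drop at 30 labels/s: (0 × 3600 + 32 × 60 + 47) × 30 + 24 = 59034.
Minute boundaries passed: 32; those not divisible by 10: 32 − 3 = 29; dropped labels = 2 × 29 = 58.
Actual frame index = 59034 − 58 = 58976.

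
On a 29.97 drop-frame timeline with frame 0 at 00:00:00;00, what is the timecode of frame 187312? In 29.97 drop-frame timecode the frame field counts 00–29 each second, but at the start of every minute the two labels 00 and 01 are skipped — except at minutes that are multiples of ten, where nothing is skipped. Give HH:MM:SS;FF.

Ten DF minutes hold 17982 frames, so frame 187312 lies in block 10 (frames 179820–197801) with 7492 frames into that block.
The block's first minute is 1800 frames and the rest 1798 each; 7492 frames reaches minute 4, so 10 × 18 + 4 × 2 = 188 labels have been skipped so far.
Adding those back, label number 187312 + 188 = 187500 at 30 labels/s is 6250 s + 0 f = 1 h 44 min 10 s frame 0, i.e. 01:44:10;00.

01:44:10;00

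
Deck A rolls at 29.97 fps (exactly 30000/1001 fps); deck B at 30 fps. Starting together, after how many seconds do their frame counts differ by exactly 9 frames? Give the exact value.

300.3 seconds

The gap grows by |30 − 30000/1001| = 30/1001 frames per second.
Time for a 9-frame gap: 9 ÷ (30/1001) = 300.3 s.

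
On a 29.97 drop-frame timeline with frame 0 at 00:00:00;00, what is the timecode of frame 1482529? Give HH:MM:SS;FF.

13:44:27;03

Ten DF minutes hold 17982 frames, so frame 1482529 lies in block 82 (frames 1474524–1492505) with 8005 frames into that block.
The block's first minute is 1800 frames and the rest 1798 each; 8005 frames reaches minute 4, so 82 × 18 + 4 × 2 = 1484 labels have been skipped so far.
Adding those back, label number 1482529 + 1484 = 1484013 at 30 labels/s is 49467 s + 3 f = 13 h 44 min 27 s frame 3, i.e. 13:44:27;03.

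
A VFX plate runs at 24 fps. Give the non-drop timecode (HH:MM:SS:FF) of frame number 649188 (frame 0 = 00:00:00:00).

07:30:49:12

649188 ÷ 24 = 27049 full seconds, remainder 12 frames.
27049 s = 7 h 30 min 49 s.
Timecode: 07:30:49:12.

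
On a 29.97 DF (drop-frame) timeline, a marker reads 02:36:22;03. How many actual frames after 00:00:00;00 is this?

As if non-drop at 30 labels/s: (2 × 3600 + 36 × 60 + 22) × 30 + 3 = 281463.
Minute boundaries passed: 156; those not divisible by 10: 156 − 15 = 141; dropped labels = 2 × 141 = 282.
Actual frame index = 281463 − 282 = 281181.

281181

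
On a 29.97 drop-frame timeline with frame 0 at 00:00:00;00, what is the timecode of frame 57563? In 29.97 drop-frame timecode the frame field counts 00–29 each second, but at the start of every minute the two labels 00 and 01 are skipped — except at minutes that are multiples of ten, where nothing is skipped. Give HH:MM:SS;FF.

Each 10-minute DF block holds 10 × 60 × 30 − 9 × 2 = 17982 frames. 57563 ÷ 17982 → 3 full blocks, remainder 3617.
Within the partial block the first minute is 1800 frames and each further minute 1798, so 2 further minute boundaries passed. Total skipped labels = 18 × 3 + 2 × 2 = 58.
Non-drop label index = 57563 + 58 = 57621; at 30 labels/s that is 00:32:00:21, i.e. DF 00:32:00;21.

00:32:00;21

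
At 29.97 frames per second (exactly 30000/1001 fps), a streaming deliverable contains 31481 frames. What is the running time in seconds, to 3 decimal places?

Running time = 31481 × 1001/30000 = 31512481/30000 s ≈ 1050.416 s.

1050.416 seconds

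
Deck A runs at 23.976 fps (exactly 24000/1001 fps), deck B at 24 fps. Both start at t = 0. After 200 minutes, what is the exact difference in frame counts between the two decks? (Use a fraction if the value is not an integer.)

200 min = 12000 s.
A emits 24000/1001 × 12000 = 288000000/1001 frames; B emits 24 × 12000 = 288000.
Difference = 288000/1001 frames (≈ 287.7123); B is ahead of A.

288000/1001 frames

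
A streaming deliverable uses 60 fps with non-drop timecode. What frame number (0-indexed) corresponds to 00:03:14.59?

Total seconds to the label: (0 × 3600 + 3 × 60 + 14) = 194.
Frame index = 194 × 60 + 59 = 11699.

frame 11699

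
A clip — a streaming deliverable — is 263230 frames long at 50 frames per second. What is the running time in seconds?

5264.6 seconds

Running time = 263230 / (50) = 5264.6 s.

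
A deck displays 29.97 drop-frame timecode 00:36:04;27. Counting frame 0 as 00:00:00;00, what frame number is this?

As if non-drop at 30 labels/s: (0 × 3600 + 36 × 60 + 4) × 30 + 27 = 64947.
Minute boundaries passed: 36; those not divisible by 10: 36 − 3 = 33; dropped labels = 2 × 33 = 66.
Actual frame index = 64947 − 66 = 64881.

64881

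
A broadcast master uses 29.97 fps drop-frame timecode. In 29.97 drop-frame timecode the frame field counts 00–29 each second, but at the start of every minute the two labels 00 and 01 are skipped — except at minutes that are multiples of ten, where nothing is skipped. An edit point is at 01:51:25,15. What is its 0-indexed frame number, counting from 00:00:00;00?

200365

As if non-drop at 30 labels/s: (1 × 3600 + 51 × 60 + 25) × 30 + 15 = 200565.
Minute boundaries passed: 111; those not divisible by 10: 111 − 11 = 100; dropped labels = 2 × 100 = 200.
Actual frame index = 200565 − 200 = 200365.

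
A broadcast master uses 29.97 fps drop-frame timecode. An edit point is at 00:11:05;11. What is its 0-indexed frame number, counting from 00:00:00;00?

As if non-drop at 30 labels/s: (0 × 3600 + 11 × 60 + 5) × 30 + 11 = 19961.
Minute boundaries passed: 11; those not divisible by 10: 11 − 1 = 10; dropped labels = 2 × 10 = 20.
Actual frame index = 19961 − 20 = 19941.

19941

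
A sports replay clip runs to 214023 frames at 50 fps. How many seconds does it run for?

Running time = 214023 / (50) = 4280.46 s.

4280.46 seconds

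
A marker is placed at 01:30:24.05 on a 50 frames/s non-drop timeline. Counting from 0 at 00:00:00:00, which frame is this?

271205

Total seconds to the label: (1 × 3600 + 30 × 60 + 24) = 5424.
Frame index = 5424 × 50 + 5 = 271205.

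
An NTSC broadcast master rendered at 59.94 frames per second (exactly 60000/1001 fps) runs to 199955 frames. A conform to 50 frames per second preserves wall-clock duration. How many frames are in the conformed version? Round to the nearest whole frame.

166796 frames

Frames at target rate = 199955 × (50) / (60000/1001) = 40030991/240 ≈ 166795.796.
Nearest whole frame: 166796.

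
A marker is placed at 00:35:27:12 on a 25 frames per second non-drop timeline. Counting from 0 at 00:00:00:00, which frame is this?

frame 53187

Total seconds to the label: (0 × 3600 + 35 × 60 + 27) = 2127.
Frame index = 2127 × 25 + 12 = 53187.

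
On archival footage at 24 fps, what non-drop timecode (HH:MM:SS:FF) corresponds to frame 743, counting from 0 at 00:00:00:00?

743 ÷ 24 = 30 full seconds, remainder 23 frames.
30 s = 0 h 0 min 30 s.
Timecode: 00:00:30:23.

00:00:30:23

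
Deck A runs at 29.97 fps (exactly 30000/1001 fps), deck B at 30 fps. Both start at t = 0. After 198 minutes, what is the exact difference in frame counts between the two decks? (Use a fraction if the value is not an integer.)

32400/91 frames

198 min = 11880 s.
A emits 30000/1001 × 11880 = 32400000/91 frames; B emits 30 × 11880 = 356400.
Difference = 32400/91 frames (≈ 356.0440); B is ahead of A.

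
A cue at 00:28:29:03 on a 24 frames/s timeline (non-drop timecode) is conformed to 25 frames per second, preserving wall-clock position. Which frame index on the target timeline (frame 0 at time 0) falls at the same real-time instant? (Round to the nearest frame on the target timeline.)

Source frame index: (0×3600 + 28×60 + 29) × 24 + 3 = 41019.
Real time: 41019 / (24) = 13673/8 s.
Target frame: (13673/8) × (25) = 341825/8 ≈ 42728.125 → 42728.

frame 42728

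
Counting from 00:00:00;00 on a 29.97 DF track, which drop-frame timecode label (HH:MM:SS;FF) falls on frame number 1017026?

09:25:34;24

Ten DF minutes hold 17982 frames, so frame 1017026 lies in block 56 (frames 1006992–1024973) with 10034 frames into that block.
The block's first minute is 1800 frames and the rest 1798 each; 10034 frames reaches minute 5, so 56 × 18 + 5 × 2 = 1018 labels have been skipped so far.
Adding those back, label number 1017026 + 1018 = 1018044 at 30 labels/s is 33934 s + 24 f = 9 h 25 min 34 s frame 24, i.e. 09:25:34;24.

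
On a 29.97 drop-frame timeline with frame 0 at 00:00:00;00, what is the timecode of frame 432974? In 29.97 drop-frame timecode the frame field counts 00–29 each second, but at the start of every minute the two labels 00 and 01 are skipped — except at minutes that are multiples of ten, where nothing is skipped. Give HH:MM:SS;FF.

Ten DF minutes hold 17982 frames, so frame 432974 lies in block 24 (frames 431568–449549) with 1406 frames into that block.
The block's first minute is 1800 frames and the rest 1798 each; 1406 frames reaches minute 0, so 24 × 18 + 0 × 2 = 432 labels have been skipped so far.
Adding those back, label number 432974 + 432 = 433406 at 30 labels/s is 14446 s + 26 f = 4 h 0 min 46 s frame 26, i.e. 04:00:46;26.

04:00:46;26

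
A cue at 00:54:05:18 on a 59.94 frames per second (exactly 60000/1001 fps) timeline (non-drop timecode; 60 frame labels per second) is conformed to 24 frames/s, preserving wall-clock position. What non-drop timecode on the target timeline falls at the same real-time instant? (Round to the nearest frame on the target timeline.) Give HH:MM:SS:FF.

00:54:08:13

Source frame index: (0×3600 + 54×60 + 5) × 60 + 18 = 194718.
Real time: 194718 / (60000/1001) = 32485453/10000 s.
Target frame: (32485453/10000) × (24) = 97456359/1250 ≈ 77965.087 → 77965.
At 24 labels/s: frame 77965 → 00:54:08:13.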